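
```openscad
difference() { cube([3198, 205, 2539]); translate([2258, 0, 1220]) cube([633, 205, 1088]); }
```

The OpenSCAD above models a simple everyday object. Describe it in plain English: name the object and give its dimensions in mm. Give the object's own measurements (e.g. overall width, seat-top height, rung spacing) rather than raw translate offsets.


A wall 3198 mm long (x), 205 mm thick (y), 2539 mm tall, with a rectangular window opening cut through it. The opening is 633 mm wide and 1088 mm tall; its sill is at z = 1220 mm and its near (−x) edge is 2258 mm from the wall's −x end. The opening passes through the full wall thickness.


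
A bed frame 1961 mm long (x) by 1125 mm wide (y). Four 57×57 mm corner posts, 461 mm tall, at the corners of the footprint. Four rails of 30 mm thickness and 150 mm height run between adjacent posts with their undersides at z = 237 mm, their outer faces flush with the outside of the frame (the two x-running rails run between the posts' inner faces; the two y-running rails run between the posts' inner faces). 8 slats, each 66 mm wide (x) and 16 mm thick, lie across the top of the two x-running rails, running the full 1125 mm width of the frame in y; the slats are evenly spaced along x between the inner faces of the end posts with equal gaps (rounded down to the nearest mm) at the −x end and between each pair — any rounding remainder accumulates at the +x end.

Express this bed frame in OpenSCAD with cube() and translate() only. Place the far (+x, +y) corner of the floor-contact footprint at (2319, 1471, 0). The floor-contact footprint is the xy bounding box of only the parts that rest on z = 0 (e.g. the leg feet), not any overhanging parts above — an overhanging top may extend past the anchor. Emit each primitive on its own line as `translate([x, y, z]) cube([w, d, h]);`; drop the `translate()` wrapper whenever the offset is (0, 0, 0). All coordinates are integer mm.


translate([358, 346, 0]) cube([57, 57, 461]);
translate([358, 1414, 0]) cube([57, 57, 461]);
translate([2262, 346, 0]) cube([57, 57, 461]);
translate([2262, 1414, 0]) cube([57, 57, 461]);
translate([415, 346, 237]) cube([1847, 30, 150]);
translate([415, 1441, 237]) cube([1847, 30, 150]);
translate([358, 403, 237]) cube([30, 1011, 150]);
translate([2289, 403, 237]) cube([30, 1011, 150]);
translate([561, 346, 387]) cube([66, 1125, 16]);
translate([773, 346, 387]) cube([66, 1125, 16]);
translate([985, 346, 387]) cube([66, 1125, 16]);
translate([1197, 346, 387]) cube([66, 1125, 16]);
translate([1409, 346, 387]) cube([66, 1125, 16]);
translate([1621, 346, 387]) cube([66, 1125, 16]);
translate([1833, 346, 387]) cube([66, 1125, 16]);
translate([2045, 346, 387]) cube([66, 1125, 16]);


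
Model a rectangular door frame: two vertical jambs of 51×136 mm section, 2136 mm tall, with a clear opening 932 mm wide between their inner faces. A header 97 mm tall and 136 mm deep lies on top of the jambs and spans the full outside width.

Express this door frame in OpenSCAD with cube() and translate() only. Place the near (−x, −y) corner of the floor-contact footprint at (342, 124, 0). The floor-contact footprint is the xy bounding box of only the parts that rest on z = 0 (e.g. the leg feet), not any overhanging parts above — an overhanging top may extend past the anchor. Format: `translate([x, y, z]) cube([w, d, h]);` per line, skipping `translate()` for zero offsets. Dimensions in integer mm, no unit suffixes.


translate([342, 124, 0]) cube([51, 136, 2136]);
translate([1325, 124, 0]) cube([51, 136, 2136]);
translate([342, 124, 2136]) cube([1034, 136, 97]);


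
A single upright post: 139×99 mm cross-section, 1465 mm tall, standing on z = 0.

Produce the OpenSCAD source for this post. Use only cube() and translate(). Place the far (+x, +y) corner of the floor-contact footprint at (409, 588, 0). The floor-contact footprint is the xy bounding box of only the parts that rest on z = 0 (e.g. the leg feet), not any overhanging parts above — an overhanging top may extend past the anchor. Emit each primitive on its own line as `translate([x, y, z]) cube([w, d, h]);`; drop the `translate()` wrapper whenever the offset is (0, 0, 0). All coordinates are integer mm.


translate([270, 489, 0]) cube([139, 99, 1465]);


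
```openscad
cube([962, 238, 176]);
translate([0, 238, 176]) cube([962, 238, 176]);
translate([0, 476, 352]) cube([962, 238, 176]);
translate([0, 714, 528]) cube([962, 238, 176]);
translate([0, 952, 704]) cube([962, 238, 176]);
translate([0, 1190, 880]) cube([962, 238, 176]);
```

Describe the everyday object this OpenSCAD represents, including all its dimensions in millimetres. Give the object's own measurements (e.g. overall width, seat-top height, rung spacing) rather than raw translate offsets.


A straight staircase of 6 solid steps. Each step is 962 mm wide (x), 238 mm deep (y, the going) and 176 mm tall (the rise). The first step rests on the floor; each subsequent step sits one going further in +y and one rise higher in +z, directly behind and above the previous step with no overlap.


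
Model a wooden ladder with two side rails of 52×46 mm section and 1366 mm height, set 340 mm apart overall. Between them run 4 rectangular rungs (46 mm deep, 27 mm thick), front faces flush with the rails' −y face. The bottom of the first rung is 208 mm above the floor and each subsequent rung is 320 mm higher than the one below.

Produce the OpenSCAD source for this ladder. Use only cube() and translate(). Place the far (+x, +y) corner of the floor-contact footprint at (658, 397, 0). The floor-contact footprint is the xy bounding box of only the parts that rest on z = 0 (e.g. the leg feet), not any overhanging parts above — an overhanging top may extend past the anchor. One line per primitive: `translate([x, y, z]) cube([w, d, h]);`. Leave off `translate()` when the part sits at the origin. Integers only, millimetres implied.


translate([318, 351, 0]) cube([52, 46, 1366]);
translate([606, 351, 0]) cube([52, 46, 1366]);
translate([370, 351, 208]) cube([236, 46, 27]);
translate([370, 351, 528]) cube([236, 46, 27]);
translate([370, 351, 848]) cube([236, 46, 27]);
translate([370, 351, 1168]) cube([236, 46, 27]);


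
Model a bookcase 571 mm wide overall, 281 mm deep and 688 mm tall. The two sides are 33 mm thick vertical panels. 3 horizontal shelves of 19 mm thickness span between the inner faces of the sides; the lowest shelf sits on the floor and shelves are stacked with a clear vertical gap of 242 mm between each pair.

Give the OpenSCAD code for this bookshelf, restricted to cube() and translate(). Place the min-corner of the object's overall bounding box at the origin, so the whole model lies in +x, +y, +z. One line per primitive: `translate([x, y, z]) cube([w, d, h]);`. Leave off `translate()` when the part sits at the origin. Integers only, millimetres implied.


cube([33, 281, 688]);
translate([538, 0, 0]) cube([33, 281, 688]);
translate([33, 0, 0]) cube([505, 281, 19]);
translate([33, 0, 261]) cube([505, 281, 19]);
translate([33, 0, 522]) cube([505, 281, 19]);


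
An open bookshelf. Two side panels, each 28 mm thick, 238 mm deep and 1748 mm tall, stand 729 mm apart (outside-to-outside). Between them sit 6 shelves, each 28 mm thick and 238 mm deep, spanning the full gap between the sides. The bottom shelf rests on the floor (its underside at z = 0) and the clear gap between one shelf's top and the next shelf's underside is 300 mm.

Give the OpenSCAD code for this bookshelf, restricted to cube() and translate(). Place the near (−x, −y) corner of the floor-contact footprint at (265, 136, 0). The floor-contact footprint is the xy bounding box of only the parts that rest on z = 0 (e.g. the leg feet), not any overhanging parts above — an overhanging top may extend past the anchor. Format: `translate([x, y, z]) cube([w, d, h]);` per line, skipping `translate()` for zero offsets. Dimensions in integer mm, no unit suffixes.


translate([265, 136, 0]) cube([28, 238, 1748]);
translate([966, 136, 0]) cube([28, 238, 1748]);
translate([293, 136, 0]) cube([673, 238, 28]);
translate([293, 136, 328]) cube([673, 238, 28]);
translate([293, 136, 656]) cube([673, 238, 28]);
translate([293, 136, 984]) cube([673, 238, 28]);
translate([293, 136, 1312]) cube([673, 238, 28]);
translate([293, 136, 1640]) cube([673, 238, 28]);


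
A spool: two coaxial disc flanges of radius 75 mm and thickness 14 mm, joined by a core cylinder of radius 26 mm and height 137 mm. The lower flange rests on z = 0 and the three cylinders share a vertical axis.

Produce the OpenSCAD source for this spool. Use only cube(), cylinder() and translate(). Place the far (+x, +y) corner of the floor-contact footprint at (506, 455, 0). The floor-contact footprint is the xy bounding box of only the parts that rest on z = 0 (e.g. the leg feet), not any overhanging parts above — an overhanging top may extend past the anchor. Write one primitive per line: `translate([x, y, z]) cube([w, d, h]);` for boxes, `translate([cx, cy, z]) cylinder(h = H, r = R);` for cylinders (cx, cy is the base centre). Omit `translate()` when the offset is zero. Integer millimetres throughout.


translate([431, 380, 0]) cylinder(h = 14, r = 75);
translate([431, 380, 14]) cylinder(h = 137, r = 26);
translate([431, 380, 151]) cylinder(h = 14, r = 75);


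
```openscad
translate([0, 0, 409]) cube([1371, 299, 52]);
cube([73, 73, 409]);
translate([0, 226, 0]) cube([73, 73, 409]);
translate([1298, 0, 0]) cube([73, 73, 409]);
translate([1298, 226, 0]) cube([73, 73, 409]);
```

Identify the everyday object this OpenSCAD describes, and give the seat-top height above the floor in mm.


A bench. The seat-top height is 461 mm.

A long slab on four corner posts — a bench. The slab sits at z = 409 with thickness 52, so the top is 409 + 52 = 461 mm.


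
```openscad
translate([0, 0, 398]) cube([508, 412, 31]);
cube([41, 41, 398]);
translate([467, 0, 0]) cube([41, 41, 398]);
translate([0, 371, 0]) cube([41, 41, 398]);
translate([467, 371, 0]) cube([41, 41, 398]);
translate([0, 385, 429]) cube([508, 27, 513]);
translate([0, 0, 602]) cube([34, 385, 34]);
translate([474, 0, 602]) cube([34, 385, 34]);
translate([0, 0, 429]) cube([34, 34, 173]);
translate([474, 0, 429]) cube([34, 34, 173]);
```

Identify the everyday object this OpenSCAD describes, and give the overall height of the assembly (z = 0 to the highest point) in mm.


A chair. The overall height is 942 mm.

A slab on four corner posts with a tall panel at the back — a chair. The seat slab sits at z = 398 with thickness 31, and the 513 mm backrest starts at the seat top, so the overall height is 398 + 31 + 513 = 942 mm.


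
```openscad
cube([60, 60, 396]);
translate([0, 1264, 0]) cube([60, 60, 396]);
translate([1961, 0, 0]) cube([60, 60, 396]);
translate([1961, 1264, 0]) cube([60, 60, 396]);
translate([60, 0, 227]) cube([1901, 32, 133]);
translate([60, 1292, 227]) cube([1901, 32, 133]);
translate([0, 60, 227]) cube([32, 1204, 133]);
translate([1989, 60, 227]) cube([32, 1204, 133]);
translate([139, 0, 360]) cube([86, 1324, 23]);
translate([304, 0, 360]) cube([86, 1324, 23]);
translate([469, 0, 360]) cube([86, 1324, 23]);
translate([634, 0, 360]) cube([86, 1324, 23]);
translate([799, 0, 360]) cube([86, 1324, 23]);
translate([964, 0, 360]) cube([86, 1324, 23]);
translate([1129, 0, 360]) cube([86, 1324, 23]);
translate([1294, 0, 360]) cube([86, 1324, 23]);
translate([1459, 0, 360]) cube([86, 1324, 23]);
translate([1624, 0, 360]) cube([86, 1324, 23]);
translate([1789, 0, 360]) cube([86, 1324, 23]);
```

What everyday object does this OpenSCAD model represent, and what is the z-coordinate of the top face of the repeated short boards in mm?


A bed frame. The slat-top height is 383 mm.

Four posts, four rails, and a row of slats — a bed frame. Slats sit on the rails at z = 227 + 133 = 360; with slat thickness 23, the top is 383 mm.


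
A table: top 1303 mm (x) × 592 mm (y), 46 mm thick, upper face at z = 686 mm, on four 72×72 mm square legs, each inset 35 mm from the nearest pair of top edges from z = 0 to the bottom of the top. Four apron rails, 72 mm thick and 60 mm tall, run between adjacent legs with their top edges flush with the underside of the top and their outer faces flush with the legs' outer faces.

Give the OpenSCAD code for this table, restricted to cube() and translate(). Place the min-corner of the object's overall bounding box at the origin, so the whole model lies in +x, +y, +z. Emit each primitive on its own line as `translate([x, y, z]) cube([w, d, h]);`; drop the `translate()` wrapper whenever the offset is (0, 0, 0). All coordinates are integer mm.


translate([0, 0, 640]) cube([1303, 592, 46]);
translate([35, 35, 0]) cube([72, 72, 640]);
translate([1196, 35, 0]) cube([72, 72, 640]);
translate([35, 485, 0]) cube([72, 72, 640]);
translate([1196, 485, 0]) cube([72, 72, 640]);
translate([107, 35, 580]) cube([1089, 72, 60]);
translate([107, 485, 580]) cube([1089, 72, 60]);
translate([35, 107, 580]) cube([72, 378, 60]);
translate([1196, 107, 580]) cube([72, 378, 60]);


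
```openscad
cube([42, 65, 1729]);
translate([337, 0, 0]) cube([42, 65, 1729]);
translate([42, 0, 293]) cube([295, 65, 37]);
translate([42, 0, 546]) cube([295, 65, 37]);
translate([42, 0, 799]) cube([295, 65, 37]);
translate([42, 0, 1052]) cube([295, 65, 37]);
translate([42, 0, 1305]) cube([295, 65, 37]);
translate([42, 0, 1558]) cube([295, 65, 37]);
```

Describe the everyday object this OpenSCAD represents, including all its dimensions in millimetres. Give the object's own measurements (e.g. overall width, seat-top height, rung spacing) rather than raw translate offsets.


A straight ladder. Two 42×65 mm vertical rails, 1729 mm tall, stand 379 mm apart (outside-to-outside) with their front faces coplanar on the −y side. 6 rungs, each 65 mm deep and 37 mm tall, span between the inner faces of the rails, front faces flush with the rails. The lowest rung's underside is at z = 293 mm and rungs are spaced 253 mm apart (underside to underside).


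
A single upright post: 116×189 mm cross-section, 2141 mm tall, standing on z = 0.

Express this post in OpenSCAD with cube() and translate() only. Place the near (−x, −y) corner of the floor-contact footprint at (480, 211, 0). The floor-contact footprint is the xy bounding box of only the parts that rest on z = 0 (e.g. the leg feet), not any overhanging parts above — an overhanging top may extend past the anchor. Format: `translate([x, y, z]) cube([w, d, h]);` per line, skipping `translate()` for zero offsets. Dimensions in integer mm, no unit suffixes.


translate([480, 211, 0]) cube([116, 189, 2141]);


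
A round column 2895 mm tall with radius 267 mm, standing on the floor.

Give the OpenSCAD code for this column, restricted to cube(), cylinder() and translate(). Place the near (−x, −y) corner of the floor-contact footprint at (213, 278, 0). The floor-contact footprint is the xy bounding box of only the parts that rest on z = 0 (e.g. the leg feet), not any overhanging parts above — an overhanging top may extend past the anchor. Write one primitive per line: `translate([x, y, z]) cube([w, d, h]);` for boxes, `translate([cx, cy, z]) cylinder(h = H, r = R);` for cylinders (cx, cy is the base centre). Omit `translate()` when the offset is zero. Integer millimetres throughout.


translate([480, 545, 0]) cylinder(h = 2895, r = 267);


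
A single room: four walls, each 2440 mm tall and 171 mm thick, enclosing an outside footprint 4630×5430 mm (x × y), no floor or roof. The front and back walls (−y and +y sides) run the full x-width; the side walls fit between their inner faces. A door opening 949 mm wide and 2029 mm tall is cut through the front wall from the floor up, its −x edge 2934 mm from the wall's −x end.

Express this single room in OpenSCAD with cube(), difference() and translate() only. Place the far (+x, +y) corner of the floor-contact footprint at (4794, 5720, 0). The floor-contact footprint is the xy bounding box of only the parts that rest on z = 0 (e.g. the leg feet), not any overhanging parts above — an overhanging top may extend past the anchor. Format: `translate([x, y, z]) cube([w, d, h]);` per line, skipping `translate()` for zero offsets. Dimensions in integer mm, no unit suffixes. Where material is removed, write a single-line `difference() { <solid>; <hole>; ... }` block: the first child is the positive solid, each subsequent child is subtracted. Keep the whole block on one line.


difference() { translate([164, 290, 0]) cube([4630, 171, 2440]); translate([3098, 290, 0]) cube([949, 171, 2029]); }
translate([164, 5549, 0]) cube([4630, 171, 2440]);
translate([164, 461, 0]) cube([171, 5088, 2440]);
translate([4623, 461, 0]) cube([171, 5088, 2440]);


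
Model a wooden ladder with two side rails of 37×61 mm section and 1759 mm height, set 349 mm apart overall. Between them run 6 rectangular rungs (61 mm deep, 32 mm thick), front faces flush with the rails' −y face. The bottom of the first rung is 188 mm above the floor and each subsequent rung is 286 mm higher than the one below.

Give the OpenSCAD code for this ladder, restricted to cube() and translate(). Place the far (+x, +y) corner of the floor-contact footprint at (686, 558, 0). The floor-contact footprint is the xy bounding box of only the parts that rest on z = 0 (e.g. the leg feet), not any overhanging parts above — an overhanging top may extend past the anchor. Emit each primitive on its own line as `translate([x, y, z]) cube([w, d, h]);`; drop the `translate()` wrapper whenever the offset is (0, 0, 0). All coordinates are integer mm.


// rung span = 349 - 2*37 = 275
// rung[k] z = 188 + k*286
translate([337, 497, 0]) cube([37, 61, 1759]);
translate([649, 497, 0]) cube([37, 61, 1759]);
translate([374, 497, 188]) cube([275, 61, 32]);
translate([374, 497, 474]) cube([275, 61, 32]);
translate([374, 497, 760]) cube([275, 61, 32]);
translate([374, 497, 1046]) cube([275, 61, 32]);
translate([374, 497, 1332]) cube([275, 61, 32]);
translate([374, 497, 1618]) cube([275, 61, 32]);


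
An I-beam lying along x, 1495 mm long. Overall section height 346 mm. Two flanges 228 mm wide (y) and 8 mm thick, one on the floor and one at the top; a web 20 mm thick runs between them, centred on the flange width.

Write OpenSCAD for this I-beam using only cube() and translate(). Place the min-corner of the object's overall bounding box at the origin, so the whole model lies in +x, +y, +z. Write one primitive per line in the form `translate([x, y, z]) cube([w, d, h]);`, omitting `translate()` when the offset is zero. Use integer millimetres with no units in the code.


cube([1495, 228, 8]);
translate([0, 104, 8]) cube([1495, 20, 330]);
translate([0, 0, 338]) cube([1495, 228, 8]);


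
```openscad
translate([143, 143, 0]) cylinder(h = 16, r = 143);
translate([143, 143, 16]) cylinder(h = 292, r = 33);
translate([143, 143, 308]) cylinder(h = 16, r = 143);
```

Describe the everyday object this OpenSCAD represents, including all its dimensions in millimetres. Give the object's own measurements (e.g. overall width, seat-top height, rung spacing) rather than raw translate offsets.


A spool: two coaxial disc flanges of radius 143 mm and thickness 16 mm, joined by a core cylinder of radius 33 mm and height 292 mm. The lower flange rests on z = 0 and the three cylinders share a vertical axis.


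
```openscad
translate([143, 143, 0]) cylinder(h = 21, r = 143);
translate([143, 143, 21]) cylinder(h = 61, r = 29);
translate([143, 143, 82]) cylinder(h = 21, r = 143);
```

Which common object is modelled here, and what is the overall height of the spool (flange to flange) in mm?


A spool. The overall height is 103 mm.

Three coaxial cylinders, large–small–large — a spool. Two 21 mm flanges and a 61 mm core give 21 + 61 + 21 = 103 mm.


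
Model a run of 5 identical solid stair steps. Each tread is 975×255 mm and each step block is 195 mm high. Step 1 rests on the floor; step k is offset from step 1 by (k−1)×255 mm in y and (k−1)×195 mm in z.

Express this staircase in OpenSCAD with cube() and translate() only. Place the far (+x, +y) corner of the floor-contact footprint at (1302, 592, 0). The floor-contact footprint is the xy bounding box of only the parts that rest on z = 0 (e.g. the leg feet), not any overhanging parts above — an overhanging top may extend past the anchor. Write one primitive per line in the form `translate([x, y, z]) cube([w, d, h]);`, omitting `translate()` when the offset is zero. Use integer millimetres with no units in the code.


translate([327, 337, 0]) cube([975, 255, 195]);
translate([327, 592, 195]) cube([975, 255, 195]);
translate([327, 847, 390]) cube([975, 255, 195]);
translate([327, 1102, 585]) cube([975, 255, 195]);
translate([327, 1357, 780]) cube([975, 255, 195]);


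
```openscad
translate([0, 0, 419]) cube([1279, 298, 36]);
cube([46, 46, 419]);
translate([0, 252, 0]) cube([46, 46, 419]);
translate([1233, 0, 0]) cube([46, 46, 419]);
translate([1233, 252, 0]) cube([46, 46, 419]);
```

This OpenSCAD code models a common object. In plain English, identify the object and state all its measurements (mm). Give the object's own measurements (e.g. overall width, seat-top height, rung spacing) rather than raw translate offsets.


A long wooden bench with a 1279 mm (x) × 298 mm (y) seat, 36 mm thick, its top surface 455 mm above the floor. Four 46 mm square legs at the seat corners, flush with the edges, run from z = 0 to the seat underside.


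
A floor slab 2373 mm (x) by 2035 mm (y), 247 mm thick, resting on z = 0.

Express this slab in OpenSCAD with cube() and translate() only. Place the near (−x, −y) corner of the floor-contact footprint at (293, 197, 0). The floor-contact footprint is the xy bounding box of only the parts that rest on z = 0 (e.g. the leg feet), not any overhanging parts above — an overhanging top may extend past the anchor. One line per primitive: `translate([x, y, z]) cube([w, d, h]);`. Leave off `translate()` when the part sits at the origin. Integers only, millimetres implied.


translate([293, 197, 0]) cube([2373, 2035, 247]);


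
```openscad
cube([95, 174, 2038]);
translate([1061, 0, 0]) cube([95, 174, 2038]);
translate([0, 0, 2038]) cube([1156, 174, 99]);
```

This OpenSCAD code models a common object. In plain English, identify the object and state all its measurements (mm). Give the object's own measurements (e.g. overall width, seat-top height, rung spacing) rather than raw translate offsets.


A door frame. The clear opening is 966 mm wide and 2038 mm high. Two 95 mm wide jambs, 174 mm deep, stand either side of the opening from the floor to the top of the opening. A 99 mm thick head sits across the top of both jambs, spanning the full outside width of the frame.


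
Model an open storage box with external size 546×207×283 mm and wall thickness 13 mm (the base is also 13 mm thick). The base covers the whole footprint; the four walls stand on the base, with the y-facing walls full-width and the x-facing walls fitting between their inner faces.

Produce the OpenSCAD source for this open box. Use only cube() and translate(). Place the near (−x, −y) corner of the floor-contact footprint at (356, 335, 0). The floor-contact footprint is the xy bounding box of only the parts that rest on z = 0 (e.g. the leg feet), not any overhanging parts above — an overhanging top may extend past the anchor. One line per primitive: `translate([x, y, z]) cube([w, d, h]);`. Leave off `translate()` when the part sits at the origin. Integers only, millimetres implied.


translate([356, 335, 0]) cube([546, 207, 13]);
translate([356, 335, 13]) cube([546, 13, 270]);
translate([356, 529, 13]) cube([546, 13, 270]);
translate([356, 348, 13]) cube([13, 181, 270]);
translate([889, 348, 13]) cube([13, 181, 270]);


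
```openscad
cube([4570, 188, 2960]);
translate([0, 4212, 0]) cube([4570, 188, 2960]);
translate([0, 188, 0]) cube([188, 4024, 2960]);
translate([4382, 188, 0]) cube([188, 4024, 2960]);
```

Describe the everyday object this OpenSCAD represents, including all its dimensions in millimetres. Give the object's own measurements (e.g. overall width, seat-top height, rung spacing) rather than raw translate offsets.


The wall frame of a small rectangular building: four walls, each 2960 mm tall and 188 mm thick, enclosing a footprint 4570 mm (x) by 4400 mm (y) outside-to-outside, with no floor or roof. The front and back walls (the −y and +y sides) span the full width; the two side walls fit between them.


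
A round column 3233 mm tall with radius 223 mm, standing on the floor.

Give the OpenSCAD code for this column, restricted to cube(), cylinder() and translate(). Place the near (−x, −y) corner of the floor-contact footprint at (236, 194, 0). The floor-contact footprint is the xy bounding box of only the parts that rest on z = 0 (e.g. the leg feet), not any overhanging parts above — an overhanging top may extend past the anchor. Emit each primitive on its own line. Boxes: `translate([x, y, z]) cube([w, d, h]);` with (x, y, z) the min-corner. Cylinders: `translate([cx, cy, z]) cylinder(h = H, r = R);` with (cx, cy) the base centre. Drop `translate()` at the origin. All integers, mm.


translate([459, 417, 0]) cylinder(h = 3233, r = 223);


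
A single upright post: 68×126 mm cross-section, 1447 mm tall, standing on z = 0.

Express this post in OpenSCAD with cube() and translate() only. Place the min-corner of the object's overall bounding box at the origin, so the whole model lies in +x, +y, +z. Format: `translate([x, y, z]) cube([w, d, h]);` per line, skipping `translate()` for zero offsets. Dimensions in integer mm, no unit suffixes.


cube([68, 126, 1447]);


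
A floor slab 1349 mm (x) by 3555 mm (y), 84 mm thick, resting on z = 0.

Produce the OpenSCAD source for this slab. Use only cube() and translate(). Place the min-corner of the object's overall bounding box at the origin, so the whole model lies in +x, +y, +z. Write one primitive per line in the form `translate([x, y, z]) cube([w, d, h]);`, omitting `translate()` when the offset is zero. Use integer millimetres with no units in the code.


cube([1349, 3555, 84]);


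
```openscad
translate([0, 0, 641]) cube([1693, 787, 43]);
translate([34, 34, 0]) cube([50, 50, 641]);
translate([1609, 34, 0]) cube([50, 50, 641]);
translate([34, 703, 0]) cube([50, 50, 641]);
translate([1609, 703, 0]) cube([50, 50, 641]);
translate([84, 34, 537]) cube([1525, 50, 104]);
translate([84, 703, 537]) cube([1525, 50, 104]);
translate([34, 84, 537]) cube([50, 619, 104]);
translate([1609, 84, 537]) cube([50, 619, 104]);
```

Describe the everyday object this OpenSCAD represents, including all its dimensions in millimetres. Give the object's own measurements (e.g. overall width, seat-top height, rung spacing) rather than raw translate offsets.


A rectangular dining table. The top is 1693×787×43 mm with its upper surface at z = 684 mm. It stands on four 50×50 mm square legs, each inset 34 mm from the nearest pair of top edges, running from the floor to the underside of the top. Four apron rails, 50 mm thick and 104 mm tall, run between adjacent legs with their top edges flush with the underside of the top and their outer faces flush with the legs' outer faces.


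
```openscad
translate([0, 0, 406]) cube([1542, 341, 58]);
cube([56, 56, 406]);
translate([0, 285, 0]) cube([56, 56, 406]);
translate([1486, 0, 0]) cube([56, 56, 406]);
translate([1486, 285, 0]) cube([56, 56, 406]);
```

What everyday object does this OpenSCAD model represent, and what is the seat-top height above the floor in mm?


A bench. The seat-top height is 464 mm.

A long slab on four corner posts — a bench. The slab sits at z = 406 with thickness 58, so the top is 406 + 58 = 464 mm.


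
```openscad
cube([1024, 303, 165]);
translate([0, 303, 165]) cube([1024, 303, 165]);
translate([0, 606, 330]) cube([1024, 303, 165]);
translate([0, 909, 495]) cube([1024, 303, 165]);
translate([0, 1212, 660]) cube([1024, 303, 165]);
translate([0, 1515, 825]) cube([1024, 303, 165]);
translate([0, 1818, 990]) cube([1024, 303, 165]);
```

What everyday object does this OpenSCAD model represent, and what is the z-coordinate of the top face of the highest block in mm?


A staircase. The total rise is 1155 mm.

7 identical blocks, each offset up and back from the previous — a staircase. Each step is 165 mm tall and there are 7 of them, so the total rise is 7 × 165 = 1155 mm.


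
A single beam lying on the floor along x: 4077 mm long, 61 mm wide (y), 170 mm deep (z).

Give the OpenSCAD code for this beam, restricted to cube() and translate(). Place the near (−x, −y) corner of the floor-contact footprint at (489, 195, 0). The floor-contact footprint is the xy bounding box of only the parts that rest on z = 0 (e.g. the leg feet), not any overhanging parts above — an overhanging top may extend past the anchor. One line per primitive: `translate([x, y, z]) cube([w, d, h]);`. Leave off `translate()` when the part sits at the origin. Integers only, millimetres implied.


translate([489, 195, 0]) cube([4077, 61, 170]);


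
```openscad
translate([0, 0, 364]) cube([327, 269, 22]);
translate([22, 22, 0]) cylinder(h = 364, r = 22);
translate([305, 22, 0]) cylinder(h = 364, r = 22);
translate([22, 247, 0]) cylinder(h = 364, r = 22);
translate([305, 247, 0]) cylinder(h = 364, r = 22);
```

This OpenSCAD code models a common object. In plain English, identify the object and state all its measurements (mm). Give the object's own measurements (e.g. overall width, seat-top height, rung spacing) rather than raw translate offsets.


A four-legged stool. The seat is a 327×269×22 mm slab whose top surface is at z = 386 mm; four round legs, each 44 mm in diameter, run from the floor (z = 0) to the underside of the seat, each leg's axis is inset half a diameter from the nearest pair of seat edges (so the leg's bounding box is flush with the corner).


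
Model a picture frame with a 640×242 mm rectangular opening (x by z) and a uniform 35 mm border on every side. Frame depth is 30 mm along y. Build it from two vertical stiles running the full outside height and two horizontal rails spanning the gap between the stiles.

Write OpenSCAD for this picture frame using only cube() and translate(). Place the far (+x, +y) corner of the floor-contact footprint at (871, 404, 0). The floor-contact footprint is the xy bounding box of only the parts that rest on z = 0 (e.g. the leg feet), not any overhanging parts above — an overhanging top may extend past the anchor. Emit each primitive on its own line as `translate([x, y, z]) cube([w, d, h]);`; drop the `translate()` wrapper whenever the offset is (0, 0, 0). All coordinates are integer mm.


translate([161, 374, 0]) cube([35, 30, 312]);
translate([836, 374, 0]) cube([35, 30, 312]);
translate([196, 374, 0]) cube([640, 30, 35]);
translate([196, 374, 277]) cube([640, 30, 35]);


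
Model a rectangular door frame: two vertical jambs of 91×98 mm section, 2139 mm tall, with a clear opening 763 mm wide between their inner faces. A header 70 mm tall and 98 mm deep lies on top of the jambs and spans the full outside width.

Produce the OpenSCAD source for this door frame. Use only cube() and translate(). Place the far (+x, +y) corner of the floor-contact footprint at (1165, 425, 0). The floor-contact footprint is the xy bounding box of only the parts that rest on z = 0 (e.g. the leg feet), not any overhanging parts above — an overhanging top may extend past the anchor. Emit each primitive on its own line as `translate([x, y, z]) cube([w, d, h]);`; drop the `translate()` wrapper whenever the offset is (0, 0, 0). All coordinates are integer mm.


translate([220, 327, 0]) cube([91, 98, 2139]);
translate([1074, 327, 0]) cube([91, 98, 2139]);
translate([220, 327, 2139]) cube([945, 98, 70]);


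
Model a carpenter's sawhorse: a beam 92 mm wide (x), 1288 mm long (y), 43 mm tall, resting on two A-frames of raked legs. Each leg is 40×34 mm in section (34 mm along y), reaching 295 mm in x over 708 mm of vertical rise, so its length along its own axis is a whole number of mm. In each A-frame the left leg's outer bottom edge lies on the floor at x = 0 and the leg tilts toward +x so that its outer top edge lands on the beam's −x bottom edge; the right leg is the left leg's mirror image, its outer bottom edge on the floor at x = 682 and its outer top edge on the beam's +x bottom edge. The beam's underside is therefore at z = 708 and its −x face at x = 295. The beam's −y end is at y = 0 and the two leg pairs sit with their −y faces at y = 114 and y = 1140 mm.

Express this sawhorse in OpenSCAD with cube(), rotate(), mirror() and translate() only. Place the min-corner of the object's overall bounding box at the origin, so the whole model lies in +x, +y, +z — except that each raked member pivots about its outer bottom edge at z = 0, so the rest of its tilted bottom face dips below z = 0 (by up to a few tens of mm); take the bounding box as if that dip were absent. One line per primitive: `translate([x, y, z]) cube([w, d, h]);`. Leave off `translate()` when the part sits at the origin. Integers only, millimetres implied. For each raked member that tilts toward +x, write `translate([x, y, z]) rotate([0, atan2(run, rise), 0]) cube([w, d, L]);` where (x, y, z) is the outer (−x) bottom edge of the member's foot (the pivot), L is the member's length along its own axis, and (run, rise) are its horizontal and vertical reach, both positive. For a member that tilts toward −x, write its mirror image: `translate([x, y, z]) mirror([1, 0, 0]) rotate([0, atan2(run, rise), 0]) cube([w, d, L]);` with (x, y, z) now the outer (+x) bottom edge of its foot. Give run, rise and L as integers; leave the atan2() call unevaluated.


translate([295, 0, 708]) cube([92, 1288, 43]);
translate([0, 114, 0]) rotate([0, atan2(295, 708), 0]) cube([40, 34, 767]);
translate([682, 114, 0]) mirror([1, 0, 0]) rotate([0, atan2(295, 708), 0]) cube([40, 34, 767]);
translate([0, 1140, 0]) rotate([0, atan2(295, 708), 0]) cube([40, 34, 767]);
translate([682, 1140, 0]) mirror([1, 0, 0]) rotate([0, atan2(295, 708), 0]) cube([40, 34, 767]);


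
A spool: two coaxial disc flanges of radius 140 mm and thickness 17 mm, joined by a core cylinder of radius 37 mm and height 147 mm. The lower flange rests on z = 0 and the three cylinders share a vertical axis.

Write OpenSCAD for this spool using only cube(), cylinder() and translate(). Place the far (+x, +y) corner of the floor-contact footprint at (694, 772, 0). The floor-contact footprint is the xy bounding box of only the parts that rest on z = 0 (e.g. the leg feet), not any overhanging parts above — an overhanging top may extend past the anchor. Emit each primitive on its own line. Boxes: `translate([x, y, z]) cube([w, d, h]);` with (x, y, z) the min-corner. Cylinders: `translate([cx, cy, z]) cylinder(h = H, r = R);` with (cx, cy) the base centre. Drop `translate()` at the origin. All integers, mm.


translate([554, 632, 0]) cylinder(h = 17, r = 140);
translate([554, 632, 17]) cylinder(h = 147, r = 37);
translate([554, 632, 164]) cylinder(h = 17, r = 140);


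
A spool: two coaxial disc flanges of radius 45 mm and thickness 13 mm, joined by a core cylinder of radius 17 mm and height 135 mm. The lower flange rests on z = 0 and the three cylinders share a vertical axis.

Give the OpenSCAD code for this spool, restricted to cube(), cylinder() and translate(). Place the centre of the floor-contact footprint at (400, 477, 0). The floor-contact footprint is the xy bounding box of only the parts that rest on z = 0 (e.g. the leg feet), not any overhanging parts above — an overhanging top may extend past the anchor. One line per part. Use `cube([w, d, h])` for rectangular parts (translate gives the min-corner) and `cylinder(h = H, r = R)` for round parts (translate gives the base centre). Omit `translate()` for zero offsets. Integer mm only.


translate([400, 477, 0]) cylinder(h = 13, r = 45);
translate([400, 477, 13]) cylinder(h = 135, r = 17);
translate([400, 477, 148]) cylinder(h = 13, r = 45);


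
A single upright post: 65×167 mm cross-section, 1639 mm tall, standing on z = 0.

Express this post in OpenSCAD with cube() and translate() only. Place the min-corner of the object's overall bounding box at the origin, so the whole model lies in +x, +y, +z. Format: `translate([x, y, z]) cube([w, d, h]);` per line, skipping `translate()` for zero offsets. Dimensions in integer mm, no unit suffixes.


cube([65, 167, 1639]);


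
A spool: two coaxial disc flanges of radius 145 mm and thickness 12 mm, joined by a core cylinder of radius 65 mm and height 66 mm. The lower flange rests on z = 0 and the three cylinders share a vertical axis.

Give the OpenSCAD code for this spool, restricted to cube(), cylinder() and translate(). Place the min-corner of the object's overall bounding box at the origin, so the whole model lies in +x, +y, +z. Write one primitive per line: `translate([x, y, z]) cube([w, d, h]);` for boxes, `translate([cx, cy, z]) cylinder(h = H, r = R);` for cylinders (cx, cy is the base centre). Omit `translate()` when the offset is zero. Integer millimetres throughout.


translate([145, 145, 0]) cylinder(h = 12, r = 145);
translate([145, 145, 12]) cylinder(h = 66, r = 65);
translate([145, 145, 78]) cylinder(h = 12, r = 145);


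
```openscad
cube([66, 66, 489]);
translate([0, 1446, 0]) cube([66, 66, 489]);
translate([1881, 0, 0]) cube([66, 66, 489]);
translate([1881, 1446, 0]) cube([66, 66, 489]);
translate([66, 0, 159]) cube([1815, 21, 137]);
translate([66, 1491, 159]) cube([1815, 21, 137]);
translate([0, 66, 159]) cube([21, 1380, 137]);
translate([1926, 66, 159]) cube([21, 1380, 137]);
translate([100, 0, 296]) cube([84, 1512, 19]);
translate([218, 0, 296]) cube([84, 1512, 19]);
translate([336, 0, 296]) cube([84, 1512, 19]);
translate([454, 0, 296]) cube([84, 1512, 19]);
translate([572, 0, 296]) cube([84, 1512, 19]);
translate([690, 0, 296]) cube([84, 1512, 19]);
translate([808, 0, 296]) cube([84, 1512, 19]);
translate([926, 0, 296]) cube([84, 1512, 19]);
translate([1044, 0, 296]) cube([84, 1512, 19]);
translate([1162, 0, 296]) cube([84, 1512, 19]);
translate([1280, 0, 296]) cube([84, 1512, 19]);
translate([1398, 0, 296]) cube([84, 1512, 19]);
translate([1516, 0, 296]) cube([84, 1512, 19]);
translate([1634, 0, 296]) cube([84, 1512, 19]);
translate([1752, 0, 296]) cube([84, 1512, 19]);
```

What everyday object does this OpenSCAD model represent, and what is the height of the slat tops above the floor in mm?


A bed frame. The slat-top height is 315 mm.

Four posts, four rails, and a row of slats — a bed frame. Slats sit on the rails at z = 159 + 137 = 296; with slat thickness 19, the top is 315 mm.


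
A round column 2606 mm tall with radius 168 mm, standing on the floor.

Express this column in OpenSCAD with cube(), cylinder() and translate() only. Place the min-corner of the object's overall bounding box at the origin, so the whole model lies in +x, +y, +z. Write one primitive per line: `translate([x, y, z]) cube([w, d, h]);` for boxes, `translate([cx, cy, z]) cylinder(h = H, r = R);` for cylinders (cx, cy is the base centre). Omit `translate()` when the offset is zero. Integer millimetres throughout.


translate([168, 168, 0]) cylinder(h = 2606, r = 168);


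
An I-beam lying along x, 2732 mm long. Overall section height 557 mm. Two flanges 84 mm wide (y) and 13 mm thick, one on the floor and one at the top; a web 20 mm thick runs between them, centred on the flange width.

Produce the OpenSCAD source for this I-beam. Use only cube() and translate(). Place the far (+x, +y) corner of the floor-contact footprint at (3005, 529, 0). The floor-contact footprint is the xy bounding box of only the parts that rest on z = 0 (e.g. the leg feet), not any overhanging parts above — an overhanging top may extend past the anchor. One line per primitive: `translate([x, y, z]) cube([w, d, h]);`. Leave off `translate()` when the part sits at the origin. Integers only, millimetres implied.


translate([273, 445, 0]) cube([2732, 84, 13]);
translate([273, 477, 13]) cube([2732, 20, 531]);
translate([273, 445, 544]) cube([2732, 84, 13]);
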